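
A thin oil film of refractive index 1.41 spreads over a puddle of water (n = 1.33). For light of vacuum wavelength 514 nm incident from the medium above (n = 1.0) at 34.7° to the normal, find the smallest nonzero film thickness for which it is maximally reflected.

99.6 nm

Ray reflecting at the top interface goes from n = 1.0 toward n = 1.41: a half-wave phase shift.
Bottom surface (1.41 → 1.33): reflection off a lower-index medium gives no phase shift.
Exactly one π shift → a net half-wave offset.
With one net inversion, constructive interference in reflection requires 2 n t cos θ_r = (m + ½) λ.
Snell's law: 1.0 sin 34.7° = 1.41 sin θ_r → sin θ_r = 0.404, cos θ_r = 0.915.
Minimum at m = 0: t = λ / (4 n cos θ_r) = 514 / (4 × 1.41 × 0.915) = 99.6 nm.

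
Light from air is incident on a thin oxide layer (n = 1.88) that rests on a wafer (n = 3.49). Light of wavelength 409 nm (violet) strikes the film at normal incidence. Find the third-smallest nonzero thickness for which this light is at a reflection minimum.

272 nm

At the upper boundary (n = 1.0 to n = 1.88) the reflected ray undergoes a half-wave phase shift.
At the lower boundary (n = 1.88 to n = 3.49) the reflected ray undergoes a half-wave phase shift.
Net: no relative phase inversion (both shifts match).
With no net inversion, destructive interference in reflection requires 2 n t = (m + ½) λ.
The third-smallest nonzero thickness corresponds to m = 2: t = (m + ½) λ / (2 n) = 2.50 × 409 / (2 × 1.88) = 272 nm.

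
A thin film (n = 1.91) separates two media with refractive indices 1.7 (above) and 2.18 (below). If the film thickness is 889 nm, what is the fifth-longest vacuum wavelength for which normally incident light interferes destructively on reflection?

755 nm

Ray reflecting at the top interface goes from n = 1.7 toward n = 1.91: a half-wave phase shift.
Ray reflecting at the bottom interface goes from n = 1.91 toward n = 2.18: a half-wave phase shift.
Zero or two π shifts → no net half-wave offset.
With no net inversion, destructive interference in reflection requires 2 n t = (m + ½) λ.
λ = 2 n t / (m + ½). The fifth-longest wavelength is m = 4: λ = 2 × 1.91 × 889 / 4.50 = 755 nm.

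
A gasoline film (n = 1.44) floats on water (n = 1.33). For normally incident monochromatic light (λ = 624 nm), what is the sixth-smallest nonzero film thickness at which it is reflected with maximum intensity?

Ray reflecting at the top interface goes from n = 1.0 toward n = 1.44: a half-wave phase shift.
At the lower boundary (n = 1.44 to n = 1.33) the reflected ray undergoes no phase shift.
Net: one phase inversion between the two reflected rays.
So the condition for constructive reflection is 2 n t = (m + ½) λ.
The sixth-smallest nonzero thickness corresponds to m = 5: t = (m + ½) λ / (2 n) = 5.50 × 624 / (2 × 1.44) = 1192 nm.

1192 nm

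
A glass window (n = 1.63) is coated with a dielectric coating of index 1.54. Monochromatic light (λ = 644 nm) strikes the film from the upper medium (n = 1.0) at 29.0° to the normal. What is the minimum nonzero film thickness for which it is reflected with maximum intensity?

Ray reflecting at the top interface goes from n = 1.0 toward n = 1.54: a half-wave phase shift.
Bottom surface (1.54 → 1.63): reflection off a higher-index medium gives a half-wave phase shift.
The two reflections carry the same phase change, so no net offset.
With no net inversion, constructive interference in reflection requires 2 n t cos θ_r = m λ.
Snell's law: 1.0 sin 29.0° = 1.54 sin θ_r → sin θ_r = 0.315, cos θ_r = 0.949.
Minimum nonzero at m = 1: t = λ / (2 n cos θ_r) = 644 / (2 × 1.54 × 0.949) = 220 nm.

220 nm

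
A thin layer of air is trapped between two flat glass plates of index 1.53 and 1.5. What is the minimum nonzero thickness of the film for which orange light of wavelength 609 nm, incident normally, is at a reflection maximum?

152 nm

At the upper boundary (n = 1.53 to n = 1.0) the reflected ray undergoes no phase shift.
At the lower boundary (n = 1.0 to n = 1.5) the reflected ray undergoes a half-wave phase shift.
Exactly one π shift → a net half-wave offset.
So the condition for constructive reflection is 2 n t = (m + ½) λ.
Minimum at m = 0: t = λ / (4 n) = 609 / (4 × 1.0) = 152 nm.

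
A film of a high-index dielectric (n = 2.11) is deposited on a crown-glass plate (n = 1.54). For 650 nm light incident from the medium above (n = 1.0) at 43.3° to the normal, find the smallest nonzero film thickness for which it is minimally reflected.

Ray reflecting at the top interface goes from n = 1.0 toward n = 2.11: a half-wave phase shift.
Ray reflecting at the bottom interface goes from n = 2.11 toward n = 1.54: no phase shift.
Exactly one π shift → a net half-wave offset.
For minimum reflection here: 2 n t cos θ_r = m λ.
Snell's law: 1.0 sin 43.3° = 2.11 sin θ_r → sin θ_r = 0.325, cos θ_r = 0.946.
Minimum nonzero at m = 1: t = λ / (2 n cos θ_r) = 650 / (2 × 2.11 × 0.946) = 163 nm.

163 nm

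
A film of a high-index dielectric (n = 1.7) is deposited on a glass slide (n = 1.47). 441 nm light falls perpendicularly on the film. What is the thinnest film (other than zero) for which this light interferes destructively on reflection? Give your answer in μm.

0.130 μm

Ray reflecting at the top interface goes from n = 1.0 toward n = 1.7: a half-wave phase shift.
Bottom surface (1.7 → 1.47): reflection off a lower-index medium gives no phase shift.
Exactly one π shift → a net half-wave offset.
With one net inversion, destructive interference in reflection requires 2 n t = m λ.
Minimum nonzero at m = 1: t = λ / (2 n) = 441 / (2 × 1.7) = 130 nm.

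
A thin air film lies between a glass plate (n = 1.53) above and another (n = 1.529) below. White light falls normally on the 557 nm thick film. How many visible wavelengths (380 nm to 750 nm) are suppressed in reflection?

1

Top surface (1.53 → 1.0): reflection off a lower-index medium gives no phase shift.
At the lower boundary (n = 1.0 to n = 1.529) the reflected ray undergoes a half-wave phase shift.
Net: one phase inversion between the two reflected rays.
With one net inversion, destructive interference in reflection requires 2 n t = m λ.
λ = 2 n t / m = 1114 / m nm.
m=1: 1114 nm (IR); m=2: 557 nm (visible); m=3: 371 nm (UV).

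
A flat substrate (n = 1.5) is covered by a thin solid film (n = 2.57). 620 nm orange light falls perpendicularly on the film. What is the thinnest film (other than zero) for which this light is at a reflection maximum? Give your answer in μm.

Ray reflecting at the top interface goes from n = 1.0 toward n = 2.57: a half-wave phase shift.
At the lower boundary (n = 2.57 to n = 1.5) the reflected ray undergoes no phase shift.
The two reflections differ by half a wavelength.
So the condition for constructive reflection is 2 n t = (m + ½) λ.
Minimum at m = 0: t = λ / (4 n) = 620 / (4 × 2.57) = 60.3 nm.

0.0603 μm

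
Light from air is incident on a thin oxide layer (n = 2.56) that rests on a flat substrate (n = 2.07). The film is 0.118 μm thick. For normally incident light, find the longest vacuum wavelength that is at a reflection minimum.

Ray reflecting at the top interface goes from n = 1.0 toward n = 2.56: a half-wave phase shift.
At the lower boundary (n = 2.56 to n = 2.07) the reflected ray undergoes no phase shift.
Exactly one π shift → a net half-wave offset.
For weak reflection here: 2 n t = m λ.
λ = 2 n t / m. The longest wavelength is m = 1: λ = 2 × 2.56 × 118 / 1.00 = 604 nm.

604 nm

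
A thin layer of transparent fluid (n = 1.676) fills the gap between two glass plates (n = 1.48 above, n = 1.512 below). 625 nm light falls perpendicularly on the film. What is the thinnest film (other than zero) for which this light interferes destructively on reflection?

186 nm

Top surface (1.48 → 1.676): reflection off a higher-index medium gives a half-wave phase shift.
Ray reflecting at the bottom interface goes from n = 1.676 toward n = 1.512: no phase shift.
The two reflections differ by half a wavelength.
For dark reflection here: 2 n t = m λ.
Minimum nonzero at m = 1: t = λ / (2 n) = 625 / (2 × 1.676) = 186 nm.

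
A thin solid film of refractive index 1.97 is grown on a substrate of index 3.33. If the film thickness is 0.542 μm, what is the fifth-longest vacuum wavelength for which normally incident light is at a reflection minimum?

475 nm

Ray reflecting at the top interface goes from n = 1.0 toward n = 1.97: a half-wave phase shift.
Bottom surface (1.97 → 3.33): reflection off a higher-index medium gives a half-wave phase shift.
Zero or two π shifts → no net half-wave offset.
With no net inversion, destructive interference in reflection requires 2 n t = (m + ½) λ.
λ = 2 n t / (m + ½). The fifth-longest wavelength is m = 4: λ = 2 × 1.97 × 542 / 4.50 = 475 nm.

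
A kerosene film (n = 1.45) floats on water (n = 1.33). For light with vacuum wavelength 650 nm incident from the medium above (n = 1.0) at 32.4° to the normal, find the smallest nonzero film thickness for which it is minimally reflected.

241 nm

Top surface (1.0 → 1.45): reflection off a higher-index medium gives a half-wave phase shift.
Ray reflecting at the bottom interface goes from n = 1.45 toward n = 1.33: no phase shift.
Net: one phase inversion between the two reflected rays.
With one net inversion, destructive interference in reflection requires 2 n t cos θ_r = m λ.
Snell's law: 1.0 sin 32.4° = 1.45 sin θ_r → sin θ_r = 0.370, cos θ_r = 0.929.
Minimum nonzero at m = 1: t = λ / (2 n cos θ_r) = 650 / (2 × 1.45 × 0.929) = 241 nm.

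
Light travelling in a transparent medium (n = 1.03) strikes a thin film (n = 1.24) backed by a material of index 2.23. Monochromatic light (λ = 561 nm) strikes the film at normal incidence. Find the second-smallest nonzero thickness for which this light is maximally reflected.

452 nm

Ray reflecting at the top interface goes from n = 1.03 toward n = 1.24: a half-wave phase shift.
Bottom surface (1.24 → 2.23): reflection off a higher-index medium gives a half-wave phase shift.
The two reflections carry the same phase change, so no net offset.
For strong reflection here: 2 n t = m λ.
The second-smallest nonzero thickness corresponds to m = 2: t = m λ / (2 n) = 2.00 × 561 / (2 × 1.24) = 452 nm.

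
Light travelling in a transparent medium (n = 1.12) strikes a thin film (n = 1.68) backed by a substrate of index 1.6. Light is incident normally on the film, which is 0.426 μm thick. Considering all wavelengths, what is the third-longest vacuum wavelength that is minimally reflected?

Ray reflecting at the top interface goes from n = 1.12 toward n = 1.68: a half-wave phase shift.
Ray reflecting at the bottom interface goes from n = 1.68 toward n = 1.6: no phase shift.
Exactly one π shift → a net half-wave offset.
For minimum reflection here: 2 n t = m λ.
λ = 2 n t / m. The third-longest wavelength is m = 3: λ = 2 × 1.68 × 426 / 3.00 = 477 nm.

477 nm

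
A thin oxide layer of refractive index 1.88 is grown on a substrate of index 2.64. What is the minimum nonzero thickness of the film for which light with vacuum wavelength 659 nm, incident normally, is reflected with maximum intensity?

At the upper boundary (n = 1.0 to n = 1.88) the reflected ray undergoes a half-wave phase shift.
At the lower boundary (n = 1.88 to n = 2.64) the reflected ray undergoes a half-wave phase shift.
Net: no relative phase inversion (both shifts match).
With no net inversion, constructive interference in reflection requires 2 n t = m λ.
Minimum nonzero at m = 1: t = λ / (2 n) = 659 / (2 × 1.88) = 175 nm.

175 nm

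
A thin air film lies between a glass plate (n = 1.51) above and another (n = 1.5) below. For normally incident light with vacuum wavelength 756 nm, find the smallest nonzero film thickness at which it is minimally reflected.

378 nm

Ray reflecting at the top interface goes from n = 1.51 toward n = 1.0: no phase shift.
Bottom surface (1.0 → 1.5): reflection off a higher-index medium gives a half-wave phase shift.
Net: one phase inversion between the two reflected rays.
For dark reflection here: 2 n t = m λ.
Minimum nonzero at m = 1: t = λ / (2 n) = 756 / (2 × 1.0) = 378 nm.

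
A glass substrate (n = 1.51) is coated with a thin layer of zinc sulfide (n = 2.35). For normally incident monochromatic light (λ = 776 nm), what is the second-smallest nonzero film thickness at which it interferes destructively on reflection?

330 nm

At the upper boundary (n = 1.0 to n = 2.35) the reflected ray undergoes a half-wave phase shift.
Bottom surface (2.35 → 1.51): reflection off a lower-index medium gives no phase shift.
Exactly one π shift → a net half-wave offset.
With one net inversion, destructive interference in reflection requires 2 n t = m λ.
The second-smallest nonzero thickness corresponds to m = 2: t = m λ / (2 n) = 2.00 × 776 / (2 × 2.35) = 330 nm.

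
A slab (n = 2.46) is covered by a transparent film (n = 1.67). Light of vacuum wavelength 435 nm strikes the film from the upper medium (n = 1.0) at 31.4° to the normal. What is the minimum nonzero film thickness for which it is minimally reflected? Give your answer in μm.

0.0685 μm

At the upper boundary (n = 1.0 to n = 1.67) the reflected ray undergoes a half-wave phase shift.
Bottom surface (1.67 → 2.46): reflection off a higher-index medium gives a half-wave phase shift.
Net: no relative phase inversion (both shifts match).
For dark reflection here: 2 n t cos θ_r = (m + ½) λ.
Snell's law: 1.0 sin 31.4° = 1.67 sin θ_r → sin θ_r = 0.312, cos θ_r = 0.950.
Minimum at m = 0: t = λ / (4 n cos θ_r) = 435 / (4 × 1.67 × 0.950) = 68.5 nm.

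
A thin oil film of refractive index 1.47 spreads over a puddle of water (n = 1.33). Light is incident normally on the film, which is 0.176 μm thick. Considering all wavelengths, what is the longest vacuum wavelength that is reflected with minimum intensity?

517 nm

Ray reflecting at the top interface goes from n = 1.0 toward n = 1.47: a half-wave phase shift.
Bottom surface (1.47 → 1.33): reflection off a lower-index medium gives no phase shift.
Exactly one π shift → a net half-wave offset.
With one net inversion, destructive interference in reflection requires 2 n t = m λ.
λ = 2 n t / m. The longest wavelength is m = 1: λ = 2 × 1.47 × 176 / 1.00 = 517 nm.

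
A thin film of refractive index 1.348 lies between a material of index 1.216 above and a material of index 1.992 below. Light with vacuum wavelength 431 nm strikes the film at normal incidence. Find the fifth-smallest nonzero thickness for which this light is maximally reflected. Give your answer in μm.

0.799 μm

Ray reflecting at the top interface goes from n = 1.216 toward n = 1.348: a half-wave phase shift.
At the lower boundary (n = 1.348 to n = 1.992) the reflected ray undergoes a half-wave phase shift.
Net: no relative phase inversion (both shifts match).
So the condition for constructive reflection is 2 n t = m λ.
The fifth-smallest nonzero thickness corresponds to m = 5: t = m λ / (2 n) = 5.00 × 431 / (2 × 1.348) = 799 nm.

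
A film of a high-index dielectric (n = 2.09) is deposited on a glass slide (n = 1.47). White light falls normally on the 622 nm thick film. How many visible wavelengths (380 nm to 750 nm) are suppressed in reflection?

At the upper boundary (n = 1.0 to n = 2.09) the reflected ray undergoes a half-wave phase shift.
Bottom surface (2.09 → 1.47): reflection off a lower-index medium gives no phase shift.
Net: one phase inversion between the two reflected rays.
So the condition for destructive reflection is 2 n t = m λ.
λ = 2 n t / m = 2600 / m nm.
m=3: 867 nm (IR); m=4: 650 nm (visible); m=5: 520 nm (visible); m=6: 433 nm (visible); m=7: 371 nm (UV).

3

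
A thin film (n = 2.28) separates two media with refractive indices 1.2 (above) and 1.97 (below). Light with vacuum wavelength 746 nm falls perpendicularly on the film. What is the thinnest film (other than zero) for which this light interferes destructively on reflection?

Ray reflecting at the top interface goes from n = 1.2 toward n = 2.28: a half-wave phase shift.
At the lower boundary (n = 2.28 to n = 1.97) the reflected ray undergoes no phase shift.
Exactly one π shift → a net half-wave offset.
So the condition for destructive reflection is 2 n t = m λ.
Minimum nonzero at m = 1: t = λ / (2 n) = 746 / (2 × 2.28) = 164 nm.

164 nm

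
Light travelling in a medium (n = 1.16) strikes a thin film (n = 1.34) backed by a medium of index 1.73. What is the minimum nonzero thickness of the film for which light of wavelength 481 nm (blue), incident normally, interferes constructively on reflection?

At the upper boundary (n = 1.16 to n = 1.34) the reflected ray undergoes a half-wave phase shift.
At the lower boundary (n = 1.34 to n = 1.73) the reflected ray undergoes a half-wave phase shift.
The two reflections carry the same phase change, so no net offset.
So the condition for constructive reflection is 2 n t = m λ.
Minimum nonzero at m = 1: t = λ / (2 n) = 481 / (2 × 1.34) = 179 nm.

179 nm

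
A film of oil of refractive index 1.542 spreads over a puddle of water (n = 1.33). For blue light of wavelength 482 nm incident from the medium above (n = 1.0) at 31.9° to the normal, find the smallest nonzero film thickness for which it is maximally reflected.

At the upper boundary (n = 1.0 to n = 1.542) the reflected ray undergoes a half-wave phase shift.
At the lower boundary (n = 1.542 to n = 1.33) the reflected ray undergoes no phase shift.
Net: one phase inversion between the two reflected rays.
For bright reflection here: 2 n t cos θ_r = (m + ½) λ.
Snell's law: 1.0 sin 31.9° = 1.542 sin θ_r → sin θ_r = 0.343, cos θ_r = 0.939.
Minimum at m = 0: t = λ / (4 n cos θ_r) = 482 / (4 × 1.542 × 0.939) = 83.2 nm.

83.2 nm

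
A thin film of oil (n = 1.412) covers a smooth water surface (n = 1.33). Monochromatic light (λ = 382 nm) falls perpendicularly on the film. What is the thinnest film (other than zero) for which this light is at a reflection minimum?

At the upper boundary (n = 1.0 to n = 1.412) the reflected ray undergoes a half-wave phase shift.
Bottom surface (1.412 → 1.33): reflection off a lower-index medium gives no phase shift.
Exactly one π shift → a net half-wave offset.
So the condition for destructive reflection is 2 n t = m λ.
Minimum nonzero at m = 1: t = λ / (2 n) = 382 / (2 × 1.412) = 135 nm.

135 nm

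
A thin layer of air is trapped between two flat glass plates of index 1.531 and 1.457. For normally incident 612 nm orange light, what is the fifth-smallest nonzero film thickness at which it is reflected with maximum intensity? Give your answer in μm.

Top surface (1.531 → 1.0): reflection off a lower-index medium gives no phase shift.
Bottom surface (1.0 → 1.457): reflection off a higher-index medium gives a half-wave phase shift.
Net: one phase inversion between the two reflected rays.
For bright reflection here: 2 n t = (m + ½) λ.
The fifth-smallest nonzero thickness corresponds to m = 4: t = (m + ½) λ / (2 n) = 4.50 × 612 / (2 × 1.0) = 1377 nm.

1.38 μm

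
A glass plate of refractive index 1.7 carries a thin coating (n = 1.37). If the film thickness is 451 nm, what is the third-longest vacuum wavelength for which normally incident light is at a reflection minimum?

494 nm

Ray reflecting at the top interface goes from n = 1.0 toward n = 1.37: a half-wave phase shift.
Ray reflecting at the bottom interface goes from n = 1.37 toward n = 1.7: a half-wave phase shift.
Zero or two π shifts → no net half-wave offset.
So the condition for destructive reflection is 2 n t = (m + ½) λ.
λ = 2 n t / (m + ½). The third-longest wavelength is m = 2: λ = 2 × 1.37 × 451 / 2.50 = 494 nm.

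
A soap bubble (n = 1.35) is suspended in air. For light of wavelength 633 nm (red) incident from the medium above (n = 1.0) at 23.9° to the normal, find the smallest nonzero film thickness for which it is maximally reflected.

At the upper boundary (n = 1.0 to n = 1.35) the reflected ray undergoes a half-wave phase shift.
At the lower boundary (n = 1.35 to n = 1.0) the reflected ray undergoes no phase shift.
The two reflections differ by half a wavelength.
With one net inversion, constructive interference in reflection requires 2 n t cos θ_r = (m + ½) λ.
Snell's law: 1.0 sin 23.9° = 1.35 sin θ_r → sin θ_r = 0.300, cos θ_r = 0.954.
Minimum at m = 0: t = λ / (4 n cos θ_r) = 633 / (4 × 1.35 × 0.954) = 123 nm.

123 nm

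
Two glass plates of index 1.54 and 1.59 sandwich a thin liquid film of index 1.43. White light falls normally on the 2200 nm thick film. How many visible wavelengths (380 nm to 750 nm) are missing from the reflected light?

At the upper boundary (n = 1.54 to n = 1.43) the reflected ray undergoes no phase shift.
Bottom surface (1.43 → 1.59): reflection off a higher-index medium gives a half-wave phase shift.
Exactly one π shift → a net half-wave offset.
So the condition for destructive reflection is 2 n t = m λ.
λ = 2 n t / m = 6292 / m nm.
m=8: 787 nm (IR); m=9: 699 nm (visible); m=10: 629 nm (visible); m=11: 572 nm (visible); m=12: 524 nm (visible); m=13: 484 nm (visible); m=14: 449 nm (visible); m=15: 419 nm (visible); m=16: 393 nm (visible); m=17: 370 nm (UV).

8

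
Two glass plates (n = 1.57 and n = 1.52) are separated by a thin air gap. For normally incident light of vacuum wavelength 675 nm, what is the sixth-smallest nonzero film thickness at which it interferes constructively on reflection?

1856 nm

Top surface (1.57 → 1.0): reflection off a lower-index medium gives no phase shift.
Ray reflecting at the bottom interface goes from n = 1.0 toward n = 1.52: a half-wave phase shift.
Exactly one π shift → a net half-wave offset.
So the condition for constructive reflection is 2 n t = (m + ½) λ.
The sixth-smallest nonzero thickness corresponds to m = 5: t = (m + ½) λ / (2 n) = 5.50 × 675 / (2 × 1.0) = 1856 nm.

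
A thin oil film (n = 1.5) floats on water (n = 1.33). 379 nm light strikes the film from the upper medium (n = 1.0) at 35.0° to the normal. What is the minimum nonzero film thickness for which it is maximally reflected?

68.4 nm

At the upper boundary (n = 1.0 to n = 1.5) the reflected ray undergoes a half-wave phase shift.
Ray reflecting at the bottom interface goes from n = 1.5 toward n = 1.33: no phase shift.
Exactly one π shift → a net half-wave offset.
With one net inversion, constructive interference in reflection requires 2 n t cos θ_r = (m + ½) λ.
Snell's law: 1.0 sin 35.0° = 1.5 sin θ_r → sin θ_r = 0.382, cos θ_r = 0.924.
Minimum at m = 0: t = λ / (4 n cos θ_r) = 379 / (4 × 1.5 × 0.924) = 68.4 nm.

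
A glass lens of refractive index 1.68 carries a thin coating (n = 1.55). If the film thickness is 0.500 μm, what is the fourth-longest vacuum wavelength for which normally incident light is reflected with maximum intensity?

At the upper boundary (n = 1.0 to n = 1.55) the reflected ray undergoes a half-wave phase shift.
Ray reflecting at the bottom interface goes from n = 1.55 toward n = 1.68: a half-wave phase shift.
Net: no relative phase inversion (both shifts match).
With no net inversion, constructive interference in reflection requires 2 n t = m λ.
λ = 2 n t / m. The fourth-longest wavelength is m = 4: λ = 2 × 1.55 × 500 / 4.00 = 388 nm.

388 nm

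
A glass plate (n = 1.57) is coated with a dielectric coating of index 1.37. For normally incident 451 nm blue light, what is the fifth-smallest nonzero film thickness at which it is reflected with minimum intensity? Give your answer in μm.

0.741 μm

Ray reflecting at the top interface goes from n = 1.0 toward n = 1.37: a half-wave phase shift.
At the lower boundary (n = 1.37 to n = 1.57) the reflected ray undergoes a half-wave phase shift.
The two reflections carry the same phase change, so no net offset.
With no net inversion, destructive interference in reflection requires 2 n t = (m + ½) λ.
The fifth-smallest nonzero thickness corresponds to m = 4: t = (m + ½) λ / (2 n) = 4.50 × 451 / (2 × 1.37) = 741 nm.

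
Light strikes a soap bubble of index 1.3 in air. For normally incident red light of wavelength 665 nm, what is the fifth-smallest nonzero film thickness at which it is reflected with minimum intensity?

Top surface (1.0 → 1.3): reflection off a higher-index medium gives a half-wave phase shift.
Bottom surface (1.3 → 1.0): reflection off a lower-index medium gives no phase shift.
The two reflections differ by half a wavelength.
So the condition for destructive reflection is 2 n t = m λ.
The fifth-smallest nonzero thickness corresponds to m = 5: t = m λ / (2 n) = 5.00 × 665 / (2 × 1.3) = 1279 nm.

1279 nm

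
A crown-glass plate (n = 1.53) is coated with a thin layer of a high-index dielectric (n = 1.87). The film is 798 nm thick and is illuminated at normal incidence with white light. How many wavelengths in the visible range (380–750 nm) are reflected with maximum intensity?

4

Top surface (1.0 → 1.87): reflection off a higher-index medium gives a half-wave phase shift.
At the lower boundary (n = 1.87 to n = 1.53) the reflected ray undergoes no phase shift.
The two reflections differ by half a wavelength.
With one net inversion, constructive interference in reflection requires 2 n t = (m + ½) λ.
λ = 2 n t / (m + ½) = 2985 / (m + ½) nm.
m=3: 853 nm (IR); m=4: 663 nm (visible); m=5: 543 nm (visible); m=6: 459 nm (visible); m=7: 398 nm (visible); m=8: 351 nm (UV).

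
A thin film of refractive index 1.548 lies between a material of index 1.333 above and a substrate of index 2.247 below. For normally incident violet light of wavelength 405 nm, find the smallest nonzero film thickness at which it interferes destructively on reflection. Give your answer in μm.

Top surface (1.333 → 1.548): reflection off a higher-index medium gives a half-wave phase shift.
Bottom surface (1.548 → 2.247): reflection off a higher-index medium gives a half-wave phase shift.
The two reflections carry the same phase change, so no net offset.
With no net inversion, destructive interference in reflection requires 2 n t = (m + ½) λ.
Minimum at m = 0: t = λ / (4 n) = 405 / (4 × 1.548) = 65.4 nm.

0.0654 μm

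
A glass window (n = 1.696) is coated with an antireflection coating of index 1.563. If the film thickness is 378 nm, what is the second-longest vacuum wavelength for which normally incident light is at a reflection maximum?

At the upper boundary (n = 1.0 to n = 1.563) the reflected ray undergoes a half-wave phase shift.
Bottom surface (1.563 → 1.696): reflection off a higher-index medium gives a half-wave phase shift.
The two reflections carry the same phase change, so no net offset.
For bright reflection here: 2 n t = m λ.
λ = 2 n t / m. The second-longest wavelength is m = 2: λ = 2 × 1.563 × 378 / 2.00 = 591 nm.

591 nm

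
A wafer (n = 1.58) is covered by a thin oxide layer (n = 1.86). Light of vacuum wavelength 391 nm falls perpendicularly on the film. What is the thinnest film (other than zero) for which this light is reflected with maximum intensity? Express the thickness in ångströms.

526 Å

Top surface (1.0 → 1.86): reflection off a higher-index medium gives a half-wave phase shift.
At the lower boundary (n = 1.86 to n = 1.58) the reflected ray undergoes no phase shift.
The two reflections differ by half a wavelength.
With one net inversion, constructive interference in reflection requires 2 n t = (m + ½) λ.
Minimum at m = 0: t = λ / (4 n) = 391 / (4 × 1.86) = 52.6 nm.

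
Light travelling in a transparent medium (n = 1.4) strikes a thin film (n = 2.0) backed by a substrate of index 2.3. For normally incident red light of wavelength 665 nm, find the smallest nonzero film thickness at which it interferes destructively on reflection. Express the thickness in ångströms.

831 Å

At the upper boundary (n = 1.4 to n = 2.0) the reflected ray undergoes a half-wave phase shift.
At the lower boundary (n = 2.0 to n = 2.3) the reflected ray undergoes a half-wave phase shift.
Net: no relative phase inversion (both shifts match).
With no net inversion, destructive interference in reflection requires 2 n t = (m + ½) λ.
Minimum at m = 0: t = λ / (4 n) = 665 / (4 × 2.0) = 83.1 nm.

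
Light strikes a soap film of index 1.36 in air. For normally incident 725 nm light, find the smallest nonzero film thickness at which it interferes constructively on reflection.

133 nm

Top surface (1.0 → 1.36): reflection off a higher-index medium gives a half-wave phase shift.
Bottom surface (1.36 → 1.0): reflection off a lower-index medium gives no phase shift.
The two reflections differ by half a wavelength.
For strong reflection here: 2 n t = (m + ½) λ.
Minimum at m = 0: t = λ / (4 n) = 725 / (4 × 1.36) = 133 nm.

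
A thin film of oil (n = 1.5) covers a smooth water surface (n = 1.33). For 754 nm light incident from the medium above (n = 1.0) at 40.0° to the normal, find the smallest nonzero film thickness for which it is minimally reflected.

At the upper boundary (n = 1.0 to n = 1.5) the reflected ray undergoes a half-wave phase shift.
At the lower boundary (n = 1.5 to n = 1.33) the reflected ray undergoes no phase shift.
Exactly one π shift → a net half-wave offset.
For dark reflection here: 2 n t cos θ_r = m λ.
Snell's law: 1.0 sin 40.0° = 1.5 sin θ_r → sin θ_r = 0.429, cos θ_r = 0.904.
Minimum nonzero at m = 1: t = λ / (2 n cos θ_r) = 754 / (2 × 1.5 × 0.904) = 278 nm.

278 nm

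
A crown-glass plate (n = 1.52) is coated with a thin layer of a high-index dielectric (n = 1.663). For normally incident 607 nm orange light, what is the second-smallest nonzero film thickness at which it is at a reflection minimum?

At the upper boundary (n = 1.0 to n = 1.663) the reflected ray undergoes a half-wave phase shift.
Bottom surface (1.663 → 1.52): reflection off a lower-index medium gives no phase shift.
The two reflections differ by half a wavelength.
For weak reflection here: 2 n t = m λ.
The second-smallest nonzero thickness corresponds to m = 2: t = m λ / (2 n) = 2.00 × 607 / (2 × 1.663) = 365 nm.

365 nm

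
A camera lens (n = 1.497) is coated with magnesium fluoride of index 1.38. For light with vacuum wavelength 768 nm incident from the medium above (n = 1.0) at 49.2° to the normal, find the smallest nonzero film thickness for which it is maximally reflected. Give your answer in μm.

0.333 μm

At the upper boundary (n = 1.0 to n = 1.38) the reflected ray undergoes a half-wave phase shift.
At the lower boundary (n = 1.38 to n = 1.497) the reflected ray undergoes a half-wave phase shift.
The two reflections carry the same phase change, so no net offset.
For maximum reflection here: 2 n t cos θ_r = m λ.
Snell's law: 1.0 sin 49.2° = 1.38 sin θ_r → sin θ_r = 0.549, cos θ_r = 0.836.
Minimum nonzero at m = 1: t = λ / (2 n cos θ_r) = 768 / (2 × 1.38 × 0.836) = 333 nm.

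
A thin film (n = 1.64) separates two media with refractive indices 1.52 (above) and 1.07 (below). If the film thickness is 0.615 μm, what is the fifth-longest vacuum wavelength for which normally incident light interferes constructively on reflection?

Top surface (1.52 → 1.64): reflection off a higher-index medium gives a half-wave phase shift.
Ray reflecting at the bottom interface goes from n = 1.64 toward n = 1.07: no phase shift.
The two reflections differ by half a wavelength.
For strong reflection here: 2 n t = (m + ½) λ.
λ = 2 n t / (m + ½). The fifth-longest wavelength is m = 4: λ = 2 × 1.64 × 615 / 4.50 = 448 nm.

448 nm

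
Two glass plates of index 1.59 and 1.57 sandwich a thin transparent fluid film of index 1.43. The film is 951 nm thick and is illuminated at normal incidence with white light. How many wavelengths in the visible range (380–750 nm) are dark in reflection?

4

Ray reflecting at the top interface goes from n = 1.59 toward n = 1.43: no phase shift.
At the lower boundary (n = 1.43 to n = 1.57) the reflected ray undergoes a half-wave phase shift.
Exactly one π shift → a net half-wave offset.
For minimum reflection here: 2 n t = m λ.
λ = 2 n t / m = 2720 / m nm.
m=3: 907 nm (IR); m=4: 680 nm (visible); m=5: 544 nm (visible); m=6: 453 nm (visible); m=7: 389 nm (visible); m=8: 340 nm (UV).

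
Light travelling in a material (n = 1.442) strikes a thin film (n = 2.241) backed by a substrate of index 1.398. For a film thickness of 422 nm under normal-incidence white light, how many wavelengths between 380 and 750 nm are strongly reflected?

2

Ray reflecting at the top interface goes from n = 1.442 toward n = 2.241: a half-wave phase shift.
At the lower boundary (n = 2.241 to n = 1.398) the reflected ray undergoes no phase shift.
Exactly one π shift → a net half-wave offset.
So the condition for constructive reflection is 2 n t = (m + ½) λ.
λ = 2 n t / (m + ½) = 1891 / (m + ½) nm.
m=2: 757 nm (IR); m=3: 540 nm (visible); m=4: 420 nm (visible); m=5: 344 nm (UV).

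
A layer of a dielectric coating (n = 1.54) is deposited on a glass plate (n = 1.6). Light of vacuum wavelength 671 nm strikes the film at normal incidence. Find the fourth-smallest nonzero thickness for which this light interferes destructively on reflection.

763 nm

At the upper boundary (n = 1.0 to n = 1.54) the reflected ray undergoes a half-wave phase shift.
At the lower boundary (n = 1.54 to n = 1.6) the reflected ray undergoes a half-wave phase shift.
The two reflections carry the same phase change, so no net offset.
So the condition for destructive reflection is 2 n t = (m + ½) λ.
The fourth-smallest nonzero thickness corresponds to m = 3: t = (m + ½) λ / (2 n) = 3.50 × 671 / (2 × 1.54) = 763 nm.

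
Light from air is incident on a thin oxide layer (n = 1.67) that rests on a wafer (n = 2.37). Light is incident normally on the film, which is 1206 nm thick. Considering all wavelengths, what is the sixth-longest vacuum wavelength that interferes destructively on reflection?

732 nm

Top surface (1.0 → 1.67): reflection off a higher-index medium gives a half-wave phase shift.
Bottom surface (1.67 → 2.37): reflection off a higher-index medium gives a half-wave phase shift.
Zero or two π shifts → no net half-wave offset.
With no net inversion, destructive interference in reflection requires 2 n t = (m + ½) λ.
λ = 2 n t / (m + ½). The sixth-longest wavelength is m = 5: λ = 2 × 1.67 × 1206 / 5.50 = 732 nm.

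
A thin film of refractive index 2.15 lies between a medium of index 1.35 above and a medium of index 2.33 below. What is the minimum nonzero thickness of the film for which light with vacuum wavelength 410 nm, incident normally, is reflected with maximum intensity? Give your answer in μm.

At the upper boundary (n = 1.35 to n = 2.15) the reflected ray undergoes a half-wave phase shift.
At the lower boundary (n = 2.15 to n = 2.33) the reflected ray undergoes a half-wave phase shift.
The two reflections carry the same phase change, so no net offset.
With no net inversion, constructive interference in reflection requires 2 n t = m λ.
Minimum nonzero at m = 1: t = λ / (2 n) = 410 / (2 × 2.15) = 95.3 nm.

0.0953 μm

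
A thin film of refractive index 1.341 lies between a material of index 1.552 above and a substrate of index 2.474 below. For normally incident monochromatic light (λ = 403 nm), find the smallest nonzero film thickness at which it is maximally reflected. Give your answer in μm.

Ray reflecting at the top interface goes from n = 1.552 toward n = 1.341: no phase shift.
Bottom surface (1.341 → 2.474): reflection off a higher-index medium gives a half-wave phase shift.
The two reflections differ by half a wavelength.
For strong reflection here: 2 n t = (m + ½) λ.
Minimum at m = 0: t = λ / (4 n) = 403 / (4 × 1.341) = 75.1 nm.

0.0751 μm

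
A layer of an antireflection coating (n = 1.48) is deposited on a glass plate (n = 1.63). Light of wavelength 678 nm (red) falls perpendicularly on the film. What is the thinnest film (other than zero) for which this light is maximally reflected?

Ray reflecting at the top interface goes from n = 1.0 toward n = 1.48: a half-wave phase shift.
At the lower boundary (n = 1.48 to n = 1.63) the reflected ray undergoes a half-wave phase shift.
Net: no relative phase inversion (both shifts match).
So the condition for constructive reflection is 2 n t = m λ.
Minimum nonzero at m = 1: t = λ / (2 n) = 678 / (2 × 1.48) = 229 nm.

229 nm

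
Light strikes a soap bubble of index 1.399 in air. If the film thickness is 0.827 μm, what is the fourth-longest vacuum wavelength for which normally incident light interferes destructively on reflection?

578 nm

Top surface (1.0 → 1.399): reflection off a higher-index medium gives a half-wave phase shift.
Ray reflecting at the bottom interface goes from n = 1.399 toward n = 1.0: no phase shift.
Exactly one π shift → a net half-wave offset.
For minimum reflection here: 2 n t = m λ.
λ = 2 n t / m. The fourth-longest wavelength is m = 4: λ = 2 × 1.399 × 827 / 4.00 = 578 nm.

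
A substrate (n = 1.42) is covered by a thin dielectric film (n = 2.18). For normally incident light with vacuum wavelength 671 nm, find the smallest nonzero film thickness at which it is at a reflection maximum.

76.9 nm

Top surface (1.0 → 2.18): reflection off a higher-index medium gives a half-wave phase shift.
Bottom surface (2.18 → 1.42): reflection off a lower-index medium gives no phase shift.
The two reflections differ by half a wavelength.
So the condition for constructive reflection is 2 n t = (m + ½) λ.
Minimum at m = 0: t = λ / (4 n) = 671 / (4 × 2.18) = 76.9 nm.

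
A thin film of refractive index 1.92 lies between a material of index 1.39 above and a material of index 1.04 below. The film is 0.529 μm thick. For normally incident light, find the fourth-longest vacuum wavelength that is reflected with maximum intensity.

Ray reflecting at the top interface goes from n = 1.39 toward n = 1.92: a half-wave phase shift.
Ray reflecting at the bottom interface goes from n = 1.92 toward n = 1.04: no phase shift.
Exactly one π shift → a net half-wave offset.
With one net inversion, constructive interference in reflection requires 2 n t = (m + ½) λ.
λ = 2 n t / (m + ½). The fourth-longest wavelength is m = 3: λ = 2 × 1.92 × 529 / 3.50 = 580 nm.

580 nm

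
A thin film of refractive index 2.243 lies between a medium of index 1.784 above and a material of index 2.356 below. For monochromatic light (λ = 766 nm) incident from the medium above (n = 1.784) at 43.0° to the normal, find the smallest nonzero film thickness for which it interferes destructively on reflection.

102 nm

At the upper boundary (n = 1.784 to n = 2.243) the reflected ray undergoes a half-wave phase shift.
Bottom surface (2.243 → 2.356): reflection off a higher-index medium gives a half-wave phase shift.
Zero or two π shifts → no net half-wave offset.
So the condition for destructive reflection is 2 n t cos θ_r = (m + ½) λ.
Snell's law: 1.784 sin 43.0° = 2.243 sin θ_r → sin θ_r = 0.542, cos θ_r = 0.840.
Minimum at m = 0: t = λ / (4 n cos θ_r) = 766 / (4 × 2.243 × 0.840) = 102 nm.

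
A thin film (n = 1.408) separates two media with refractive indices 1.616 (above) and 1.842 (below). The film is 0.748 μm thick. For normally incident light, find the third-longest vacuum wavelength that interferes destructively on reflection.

702 nm

Ray reflecting at the top interface goes from n = 1.616 toward n = 1.408: no phase shift.
Bottom surface (1.408 → 1.842): reflection off a higher-index medium gives a half-wave phase shift.
The two reflections differ by half a wavelength.
So the condition for destructive reflection is 2 n t = m λ.
λ = 2 n t / m. The third-longest wavelength is m = 3: λ = 2 × 1.408 × 748 / 3.00 = 702 nm.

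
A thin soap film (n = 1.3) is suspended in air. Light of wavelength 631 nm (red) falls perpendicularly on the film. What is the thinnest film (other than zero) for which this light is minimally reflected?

Ray reflecting at the top interface goes from n = 1.0 toward n = 1.3: a half-wave phase shift.
At the lower boundary (n = 1.3 to n = 1.0) the reflected ray undergoes no phase shift.
Exactly one π shift → a net half-wave offset.
With one net inversion, destructive interference in reflection requires 2 n t = m λ.
Minimum nonzero at m = 1: t = λ / (2 n) = 631 / (2 × 1.3) = 243 nm.

243 nm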